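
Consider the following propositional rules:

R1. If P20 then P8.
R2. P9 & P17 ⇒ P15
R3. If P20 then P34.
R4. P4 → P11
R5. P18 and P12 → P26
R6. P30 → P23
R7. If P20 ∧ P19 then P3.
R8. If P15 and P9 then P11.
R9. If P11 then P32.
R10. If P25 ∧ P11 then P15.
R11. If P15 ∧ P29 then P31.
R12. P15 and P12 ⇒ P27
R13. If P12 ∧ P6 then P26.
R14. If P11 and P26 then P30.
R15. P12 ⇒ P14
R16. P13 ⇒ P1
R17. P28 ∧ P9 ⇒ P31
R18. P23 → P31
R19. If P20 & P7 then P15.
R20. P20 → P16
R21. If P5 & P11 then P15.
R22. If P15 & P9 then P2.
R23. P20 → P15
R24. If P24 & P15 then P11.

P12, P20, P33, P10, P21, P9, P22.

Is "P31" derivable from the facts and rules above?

No

Forward chaining from the given facts derives: P8, P34, P14, P16, P15, P11, P32, P27, P2.
Rules concluding P31: R11 needs P29; R17 needs P28; R18 needs P23 — none of these are established.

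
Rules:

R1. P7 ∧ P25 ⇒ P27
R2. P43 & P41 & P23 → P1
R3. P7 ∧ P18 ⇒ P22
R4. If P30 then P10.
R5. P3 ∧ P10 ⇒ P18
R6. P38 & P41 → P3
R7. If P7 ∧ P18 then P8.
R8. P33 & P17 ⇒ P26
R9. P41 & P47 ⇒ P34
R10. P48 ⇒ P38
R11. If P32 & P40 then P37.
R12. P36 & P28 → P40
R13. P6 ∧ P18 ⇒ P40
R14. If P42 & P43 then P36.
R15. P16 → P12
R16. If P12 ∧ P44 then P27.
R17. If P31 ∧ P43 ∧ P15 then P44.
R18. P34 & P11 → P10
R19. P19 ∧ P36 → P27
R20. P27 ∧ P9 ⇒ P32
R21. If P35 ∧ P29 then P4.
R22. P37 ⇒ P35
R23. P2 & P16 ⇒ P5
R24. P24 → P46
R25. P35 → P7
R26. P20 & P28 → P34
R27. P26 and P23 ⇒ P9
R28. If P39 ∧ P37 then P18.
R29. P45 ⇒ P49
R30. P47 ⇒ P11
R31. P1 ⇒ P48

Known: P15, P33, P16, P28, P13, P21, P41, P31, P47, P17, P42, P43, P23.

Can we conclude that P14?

No

Forward chaining from the given facts derives: P1, P26, P34, P36, P12, P44, P9, P11, P48, P38, P40, P27, P10, P32, P3, P37, P35, P7, P18, P8, P22.
No rule has P14 as its conclusion, and it is not among the given facts.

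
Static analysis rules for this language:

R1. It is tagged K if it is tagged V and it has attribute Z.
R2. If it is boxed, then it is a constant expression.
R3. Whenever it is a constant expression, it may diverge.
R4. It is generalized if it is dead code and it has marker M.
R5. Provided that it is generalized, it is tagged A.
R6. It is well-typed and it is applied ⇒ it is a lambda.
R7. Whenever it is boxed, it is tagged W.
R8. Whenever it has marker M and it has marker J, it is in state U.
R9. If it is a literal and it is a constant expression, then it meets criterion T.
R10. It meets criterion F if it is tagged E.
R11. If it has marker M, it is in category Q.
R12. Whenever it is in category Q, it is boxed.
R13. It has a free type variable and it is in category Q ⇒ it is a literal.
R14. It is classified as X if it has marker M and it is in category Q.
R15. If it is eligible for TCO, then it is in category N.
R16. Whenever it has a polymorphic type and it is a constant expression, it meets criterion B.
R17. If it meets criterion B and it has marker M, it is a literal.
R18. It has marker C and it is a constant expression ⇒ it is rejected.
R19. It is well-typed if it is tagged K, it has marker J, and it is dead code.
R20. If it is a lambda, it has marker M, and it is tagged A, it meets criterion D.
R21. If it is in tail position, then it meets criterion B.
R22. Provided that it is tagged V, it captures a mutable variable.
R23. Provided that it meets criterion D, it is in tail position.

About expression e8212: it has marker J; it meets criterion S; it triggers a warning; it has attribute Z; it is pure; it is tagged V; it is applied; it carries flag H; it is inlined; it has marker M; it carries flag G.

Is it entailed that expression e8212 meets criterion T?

Forward chaining from the given facts derives: is tagged K, is in state U, is in category Q, is boxed, is classified as X, captures a mutable variable, is a constant expression, may diverge, is tagged W.
The only rule concluding "it meets criterion T" is R9, which needs "it is a literal"; that is never established.

No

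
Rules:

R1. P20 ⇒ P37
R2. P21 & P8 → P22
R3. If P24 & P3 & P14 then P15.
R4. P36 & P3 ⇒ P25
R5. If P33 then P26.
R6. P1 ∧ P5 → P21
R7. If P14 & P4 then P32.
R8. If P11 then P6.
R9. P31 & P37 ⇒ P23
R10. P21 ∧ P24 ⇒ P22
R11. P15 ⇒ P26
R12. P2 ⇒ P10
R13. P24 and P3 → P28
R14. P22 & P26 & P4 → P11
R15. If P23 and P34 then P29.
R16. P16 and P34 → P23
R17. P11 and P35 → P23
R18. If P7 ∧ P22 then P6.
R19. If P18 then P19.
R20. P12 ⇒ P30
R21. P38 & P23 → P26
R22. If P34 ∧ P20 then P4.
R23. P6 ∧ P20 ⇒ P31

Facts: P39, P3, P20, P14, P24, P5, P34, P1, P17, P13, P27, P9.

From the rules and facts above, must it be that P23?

P37  (by R1: P20)
P15  (by R3: P24, P3, P14)
P21  (by R6: P1, P5)
P22  (by R10: P21, P24)
P26  (by R11: P15)
P4  (by R22: P34, P20)
P11  (by R14: P22, P26, P4)
P6  (by R8: P11)
P31  (by R23: P6, P20)
P23  (by R9: P31, P37)

Yes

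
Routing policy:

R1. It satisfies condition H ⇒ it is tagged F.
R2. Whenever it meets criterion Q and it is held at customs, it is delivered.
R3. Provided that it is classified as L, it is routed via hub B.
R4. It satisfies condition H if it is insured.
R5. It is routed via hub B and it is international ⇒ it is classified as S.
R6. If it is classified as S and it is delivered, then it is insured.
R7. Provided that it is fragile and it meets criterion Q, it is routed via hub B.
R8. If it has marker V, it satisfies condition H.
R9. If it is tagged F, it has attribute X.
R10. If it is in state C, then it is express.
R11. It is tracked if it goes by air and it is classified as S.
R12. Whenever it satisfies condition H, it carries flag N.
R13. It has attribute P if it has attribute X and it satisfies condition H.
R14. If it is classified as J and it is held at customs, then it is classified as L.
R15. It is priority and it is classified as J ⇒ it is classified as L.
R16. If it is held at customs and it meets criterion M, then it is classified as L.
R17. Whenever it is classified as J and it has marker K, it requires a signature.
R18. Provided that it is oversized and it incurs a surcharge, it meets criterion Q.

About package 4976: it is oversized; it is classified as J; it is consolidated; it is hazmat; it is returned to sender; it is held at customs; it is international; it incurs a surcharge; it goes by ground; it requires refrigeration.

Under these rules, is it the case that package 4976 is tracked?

No

Forward chaining from the given facts derives: is classified as L, meets criterion Q, is delivered, is routed via hub B, is classified as S, is insured, satisfies condition H, carries flag N, is tagged F, has attribute X, has attribute P.
The only rule concluding "it is tracked" is R11, which needs "it goes by air"; that is never established.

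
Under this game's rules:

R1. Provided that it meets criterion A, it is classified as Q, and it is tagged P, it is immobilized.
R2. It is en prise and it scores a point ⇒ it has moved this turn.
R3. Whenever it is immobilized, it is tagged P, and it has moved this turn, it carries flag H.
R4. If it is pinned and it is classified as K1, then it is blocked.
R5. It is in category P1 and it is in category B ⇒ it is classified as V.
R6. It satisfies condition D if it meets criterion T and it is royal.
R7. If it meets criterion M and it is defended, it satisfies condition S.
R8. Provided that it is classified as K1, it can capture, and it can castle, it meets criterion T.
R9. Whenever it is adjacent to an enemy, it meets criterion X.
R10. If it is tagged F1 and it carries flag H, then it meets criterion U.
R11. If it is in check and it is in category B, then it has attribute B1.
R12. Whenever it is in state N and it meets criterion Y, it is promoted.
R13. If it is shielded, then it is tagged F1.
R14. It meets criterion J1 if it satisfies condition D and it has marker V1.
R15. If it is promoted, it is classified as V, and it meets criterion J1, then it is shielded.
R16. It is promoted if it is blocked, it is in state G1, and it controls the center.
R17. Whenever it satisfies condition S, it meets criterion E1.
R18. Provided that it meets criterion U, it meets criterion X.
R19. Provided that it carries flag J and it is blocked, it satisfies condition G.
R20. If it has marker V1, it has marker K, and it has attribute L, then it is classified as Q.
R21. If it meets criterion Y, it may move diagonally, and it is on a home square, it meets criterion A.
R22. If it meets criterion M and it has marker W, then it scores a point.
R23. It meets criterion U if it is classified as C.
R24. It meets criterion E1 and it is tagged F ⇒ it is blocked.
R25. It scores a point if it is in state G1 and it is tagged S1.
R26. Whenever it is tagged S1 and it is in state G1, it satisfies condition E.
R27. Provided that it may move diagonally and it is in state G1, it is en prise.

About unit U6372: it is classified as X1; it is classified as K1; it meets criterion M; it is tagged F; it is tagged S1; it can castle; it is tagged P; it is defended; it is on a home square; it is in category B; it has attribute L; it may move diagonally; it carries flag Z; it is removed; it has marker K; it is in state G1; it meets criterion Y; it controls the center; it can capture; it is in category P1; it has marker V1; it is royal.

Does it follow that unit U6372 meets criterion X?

Yes

By R5 (it is in category P1, it is in category B): it is classified as V.
By R7 (it meets criterion M, it is defended): it satisfies condition S.
By R8 (it is classified as K1, it can capture, it can castle): it meets criterion T.
By R17 (it satisfies condition S): it meets criterion E1.
By R20 (it has marker V1, it has marker K, it has attribute L): it is classified as Q.
By R21 (it meets criterion Y, it may move diagonally, it is on a home square): it meets criterion A.
By R24 (it meets criterion E1, it is tagged F): it is blocked.
By R25 (it is in state G1, it is tagged S1): it scores a point.
By R27 (it may move diagonally, it is in state G1): it is en prise.
By R1 (it meets criterion A, it is classified as Q, it is tagged P): it is immobilized.
By R2 (it is en prise, it scores a point): it has moved this turn.
By R3 (it is immobilized, it is tagged P, it has moved this turn): it carries flag H.
By R6 (it meets criterion T, it is royal): it satisfies condition D.
By R14 (it satisfies condition D, it has marker V1): it meets criterion J1.
By R16 (it is blocked, it is in state G1, it controls the center): it is promoted.
By R15 (it is promoted, it is classified as V, it meets criterion J1): it is shielded.
By R13 (it is shielded): it is tagged F1.
By R10 (it is tagged F1, it carries flag H): it meets criterion U.
By R18 (it meets criterion U): it meets criterion X.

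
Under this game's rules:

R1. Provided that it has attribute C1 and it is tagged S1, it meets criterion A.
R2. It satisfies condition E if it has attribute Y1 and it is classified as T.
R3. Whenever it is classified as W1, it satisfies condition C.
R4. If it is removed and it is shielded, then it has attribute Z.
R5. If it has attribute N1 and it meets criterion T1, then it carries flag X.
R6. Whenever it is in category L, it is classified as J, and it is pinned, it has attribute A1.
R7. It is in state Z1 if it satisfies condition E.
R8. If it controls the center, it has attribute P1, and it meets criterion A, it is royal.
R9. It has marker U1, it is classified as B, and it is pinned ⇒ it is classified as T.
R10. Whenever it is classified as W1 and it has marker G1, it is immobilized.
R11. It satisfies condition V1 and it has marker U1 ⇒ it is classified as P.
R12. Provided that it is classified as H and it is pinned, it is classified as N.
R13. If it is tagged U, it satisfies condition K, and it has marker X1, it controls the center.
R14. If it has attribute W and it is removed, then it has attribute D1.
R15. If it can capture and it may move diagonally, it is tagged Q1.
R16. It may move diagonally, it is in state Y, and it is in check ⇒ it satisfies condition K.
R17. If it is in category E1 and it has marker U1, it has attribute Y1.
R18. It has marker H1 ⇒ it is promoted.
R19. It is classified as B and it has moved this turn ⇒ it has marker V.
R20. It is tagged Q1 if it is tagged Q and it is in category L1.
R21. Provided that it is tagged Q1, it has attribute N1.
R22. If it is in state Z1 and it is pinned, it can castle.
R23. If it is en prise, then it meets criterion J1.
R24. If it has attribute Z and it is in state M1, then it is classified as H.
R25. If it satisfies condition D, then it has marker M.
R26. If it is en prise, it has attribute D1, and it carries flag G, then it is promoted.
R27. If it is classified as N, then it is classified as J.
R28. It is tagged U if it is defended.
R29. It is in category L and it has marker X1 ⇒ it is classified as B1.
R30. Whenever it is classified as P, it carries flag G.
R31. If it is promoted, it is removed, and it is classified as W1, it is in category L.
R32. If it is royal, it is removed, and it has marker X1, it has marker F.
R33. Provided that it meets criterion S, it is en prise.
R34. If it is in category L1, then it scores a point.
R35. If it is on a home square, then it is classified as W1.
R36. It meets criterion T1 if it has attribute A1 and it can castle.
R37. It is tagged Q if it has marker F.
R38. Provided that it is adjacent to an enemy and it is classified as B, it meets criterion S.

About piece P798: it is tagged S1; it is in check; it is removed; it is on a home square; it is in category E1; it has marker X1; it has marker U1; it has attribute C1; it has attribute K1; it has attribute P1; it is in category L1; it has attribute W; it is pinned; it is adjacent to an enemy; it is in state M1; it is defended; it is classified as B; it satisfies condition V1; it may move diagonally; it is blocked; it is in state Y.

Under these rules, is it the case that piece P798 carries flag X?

Forward chaining from the given facts derives: meets criterion A, is classified as T, is classified as P, has attribute D1, satisfies condition K, has attribute Y1, is tagged U, carries flag G, scores a point, is classified as W1, meets criterion S, satisfies condition E, satisfies condition C, is in state Z1, controls the center, can castle, is en prise, is royal, meets criterion J1, is promoted, is in category L, has marker F, is tagged Q, is tagged Q1, has attribute N1, is classified as B1.
The only rule concluding "it carries flag X" is R5, which needs "it meets criterion T1"; that is never established.

No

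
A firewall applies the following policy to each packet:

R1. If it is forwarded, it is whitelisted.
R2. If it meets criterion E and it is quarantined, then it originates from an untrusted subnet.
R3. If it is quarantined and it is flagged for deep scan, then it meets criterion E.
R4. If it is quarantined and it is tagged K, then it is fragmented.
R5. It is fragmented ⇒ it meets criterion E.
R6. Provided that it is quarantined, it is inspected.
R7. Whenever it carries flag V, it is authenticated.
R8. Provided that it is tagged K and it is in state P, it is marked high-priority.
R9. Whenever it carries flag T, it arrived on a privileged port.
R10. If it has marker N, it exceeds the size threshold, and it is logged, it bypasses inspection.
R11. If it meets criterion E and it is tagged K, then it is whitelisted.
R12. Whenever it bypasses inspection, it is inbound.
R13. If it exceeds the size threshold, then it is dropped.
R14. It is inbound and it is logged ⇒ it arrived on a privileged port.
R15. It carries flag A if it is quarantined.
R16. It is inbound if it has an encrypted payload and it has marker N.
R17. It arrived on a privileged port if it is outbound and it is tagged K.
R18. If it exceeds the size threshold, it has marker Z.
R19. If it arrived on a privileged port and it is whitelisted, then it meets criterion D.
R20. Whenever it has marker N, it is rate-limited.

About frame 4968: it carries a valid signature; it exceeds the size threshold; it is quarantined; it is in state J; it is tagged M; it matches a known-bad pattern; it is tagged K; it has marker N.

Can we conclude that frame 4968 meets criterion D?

No

Forward chaining from the given facts derives: is fragmented, meets criterion E, is inspected, is whitelisted, is dropped, carries flag A, has marker Z, is rate-limited, originates from an untrusted subnet.
The only rule concluding "it meets criterion D" is R19, which needs "it arrived on a privileged port"; that is never established.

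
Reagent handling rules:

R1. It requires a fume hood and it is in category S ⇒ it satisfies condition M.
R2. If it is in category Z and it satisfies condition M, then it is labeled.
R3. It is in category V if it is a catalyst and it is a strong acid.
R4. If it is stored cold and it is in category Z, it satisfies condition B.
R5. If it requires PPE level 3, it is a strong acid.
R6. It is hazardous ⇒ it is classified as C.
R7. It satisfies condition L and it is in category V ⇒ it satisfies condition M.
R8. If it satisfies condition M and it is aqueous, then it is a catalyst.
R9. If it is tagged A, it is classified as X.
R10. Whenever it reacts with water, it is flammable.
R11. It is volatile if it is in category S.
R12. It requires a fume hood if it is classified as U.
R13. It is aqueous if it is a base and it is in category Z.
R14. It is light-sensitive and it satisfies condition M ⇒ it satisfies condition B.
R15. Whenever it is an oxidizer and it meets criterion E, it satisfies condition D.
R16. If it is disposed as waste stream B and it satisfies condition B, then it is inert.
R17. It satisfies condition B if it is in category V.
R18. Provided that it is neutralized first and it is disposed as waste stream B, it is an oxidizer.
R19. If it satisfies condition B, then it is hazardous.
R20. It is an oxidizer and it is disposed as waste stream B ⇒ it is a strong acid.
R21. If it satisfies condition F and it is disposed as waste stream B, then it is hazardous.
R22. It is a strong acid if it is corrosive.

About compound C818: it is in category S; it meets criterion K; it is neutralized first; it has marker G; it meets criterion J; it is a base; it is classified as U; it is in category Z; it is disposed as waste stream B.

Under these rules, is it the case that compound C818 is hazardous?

By R12 (it is classified as U): it requires a fume hood.
By R13 (it is a base, it is in category Z): it is aqueous.
By R18 (it is neutralized first, it is disposed as waste stream B): it is an oxidizer.
By R20 (it is an oxidizer, it is disposed as waste stream B): it is a strong acid.
By R1 (it requires a fume hood, it is in category S): it satisfies condition M.
By R8 (it satisfies condition M, it is aqueous): it is a catalyst.
By R3 (it is a catalyst, it is a strong acid): it is in category V.
By R17 (it is in category V): it satisfies condition B.
By R19 (it satisfies condition B): it is hazardous.

Yes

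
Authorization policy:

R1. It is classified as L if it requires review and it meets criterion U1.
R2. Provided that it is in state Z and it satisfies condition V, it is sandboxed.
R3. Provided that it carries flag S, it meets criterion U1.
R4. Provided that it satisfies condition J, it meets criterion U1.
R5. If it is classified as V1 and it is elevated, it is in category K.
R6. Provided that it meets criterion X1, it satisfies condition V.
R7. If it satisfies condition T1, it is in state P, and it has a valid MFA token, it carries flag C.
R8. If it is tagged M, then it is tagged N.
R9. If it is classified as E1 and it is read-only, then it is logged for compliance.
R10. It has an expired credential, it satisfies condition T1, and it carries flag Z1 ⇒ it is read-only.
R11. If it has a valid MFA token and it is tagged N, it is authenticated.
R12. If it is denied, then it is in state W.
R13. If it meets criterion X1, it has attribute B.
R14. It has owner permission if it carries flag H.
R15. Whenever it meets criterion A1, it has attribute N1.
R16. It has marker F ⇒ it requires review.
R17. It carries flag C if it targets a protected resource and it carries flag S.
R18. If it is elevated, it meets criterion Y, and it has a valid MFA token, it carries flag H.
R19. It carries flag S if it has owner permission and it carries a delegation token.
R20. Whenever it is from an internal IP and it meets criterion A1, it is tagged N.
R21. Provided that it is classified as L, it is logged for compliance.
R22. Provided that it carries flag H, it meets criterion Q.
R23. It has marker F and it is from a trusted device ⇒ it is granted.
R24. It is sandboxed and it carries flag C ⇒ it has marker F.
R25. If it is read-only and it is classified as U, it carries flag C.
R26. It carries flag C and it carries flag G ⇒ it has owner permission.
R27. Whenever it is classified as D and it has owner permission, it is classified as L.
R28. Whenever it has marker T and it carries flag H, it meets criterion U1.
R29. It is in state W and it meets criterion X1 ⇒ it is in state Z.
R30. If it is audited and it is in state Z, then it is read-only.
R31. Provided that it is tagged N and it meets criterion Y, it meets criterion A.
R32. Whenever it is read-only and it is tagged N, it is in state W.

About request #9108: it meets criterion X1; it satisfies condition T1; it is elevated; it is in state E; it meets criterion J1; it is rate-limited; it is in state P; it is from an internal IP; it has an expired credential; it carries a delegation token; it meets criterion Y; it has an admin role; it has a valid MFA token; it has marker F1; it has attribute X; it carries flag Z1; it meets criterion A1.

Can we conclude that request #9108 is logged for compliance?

By R6 (it meets criterion X1): it satisfies condition V.
By R7 (it satisfies condition T1, it is in state P, it has a valid MFA token): it carries flag C.
By R10 (it has an expired credential, it satisfies condition T1, it carries flag Z1): it is read-only.
By R18 (it is elevated, it meets criterion Y, it has a valid MFA token): it carries flag H.
By R20 (it is from an internal IP, it meets criterion A1): it is tagged N.
By R32 (it is read-only, it is tagged N): it is in state W.
By R14 (it carries flag H): it has owner permission.
By R19 (it has owner permission, it carries a delegation token): it carries flag S.
By R29 (it is in state W, it meets criterion X1): it is in state Z.
By R2 (it is in state Z, it satisfies condition V): it is sandboxed.
By R3 (it carries flag S): it meets criterion U1.
By R24 (it is sandboxed, it carries flag C): it has marker F.
By R16 (it has marker F): it requires review.
By R1 (it requires review, it meets criterion U1): it is classified as L.
By R21 (it is classified as L): it is logged for compliance.

Yes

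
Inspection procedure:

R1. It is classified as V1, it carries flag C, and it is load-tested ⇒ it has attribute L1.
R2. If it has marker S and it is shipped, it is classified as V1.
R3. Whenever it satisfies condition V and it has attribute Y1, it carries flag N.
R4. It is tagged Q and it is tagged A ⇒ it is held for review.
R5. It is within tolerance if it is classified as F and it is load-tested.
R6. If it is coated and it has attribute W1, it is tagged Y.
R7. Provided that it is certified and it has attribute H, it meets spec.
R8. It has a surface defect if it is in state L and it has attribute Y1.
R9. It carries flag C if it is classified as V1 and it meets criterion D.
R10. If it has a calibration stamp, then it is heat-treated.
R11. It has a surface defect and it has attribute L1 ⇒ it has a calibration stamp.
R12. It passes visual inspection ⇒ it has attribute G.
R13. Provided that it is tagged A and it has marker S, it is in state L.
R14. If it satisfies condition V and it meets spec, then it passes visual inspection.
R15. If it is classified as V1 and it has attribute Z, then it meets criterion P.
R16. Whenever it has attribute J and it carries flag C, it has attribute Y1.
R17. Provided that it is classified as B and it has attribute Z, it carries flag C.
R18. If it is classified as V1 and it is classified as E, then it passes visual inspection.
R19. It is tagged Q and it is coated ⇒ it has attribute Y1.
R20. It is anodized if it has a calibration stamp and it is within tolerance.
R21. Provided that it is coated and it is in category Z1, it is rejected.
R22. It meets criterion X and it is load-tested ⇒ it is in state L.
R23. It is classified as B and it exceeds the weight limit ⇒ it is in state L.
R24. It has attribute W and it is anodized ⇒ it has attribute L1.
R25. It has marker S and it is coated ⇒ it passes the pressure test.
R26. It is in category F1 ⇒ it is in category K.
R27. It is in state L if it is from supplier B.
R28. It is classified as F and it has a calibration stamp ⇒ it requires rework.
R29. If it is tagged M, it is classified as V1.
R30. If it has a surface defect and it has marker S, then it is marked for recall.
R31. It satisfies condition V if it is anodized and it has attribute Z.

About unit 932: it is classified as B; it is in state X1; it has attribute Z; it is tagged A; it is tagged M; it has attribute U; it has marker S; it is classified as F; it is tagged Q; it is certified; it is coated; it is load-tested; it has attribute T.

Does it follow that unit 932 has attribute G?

No

Forward chaining from the given facts derives: is held for review, is within tolerance, is in state L, carries flag C, has attribute Y1, passes the pressure test, is classified as V1, has attribute L1, has a surface defect, has a calibration stamp, meets criterion P, is anodized, requires rework, is marked for recall, satisfies condition V, carries flag N, is heat-treated.
The only rule concluding "it has attribute G" is R12, which needs "it passes visual inspection"; that is never established.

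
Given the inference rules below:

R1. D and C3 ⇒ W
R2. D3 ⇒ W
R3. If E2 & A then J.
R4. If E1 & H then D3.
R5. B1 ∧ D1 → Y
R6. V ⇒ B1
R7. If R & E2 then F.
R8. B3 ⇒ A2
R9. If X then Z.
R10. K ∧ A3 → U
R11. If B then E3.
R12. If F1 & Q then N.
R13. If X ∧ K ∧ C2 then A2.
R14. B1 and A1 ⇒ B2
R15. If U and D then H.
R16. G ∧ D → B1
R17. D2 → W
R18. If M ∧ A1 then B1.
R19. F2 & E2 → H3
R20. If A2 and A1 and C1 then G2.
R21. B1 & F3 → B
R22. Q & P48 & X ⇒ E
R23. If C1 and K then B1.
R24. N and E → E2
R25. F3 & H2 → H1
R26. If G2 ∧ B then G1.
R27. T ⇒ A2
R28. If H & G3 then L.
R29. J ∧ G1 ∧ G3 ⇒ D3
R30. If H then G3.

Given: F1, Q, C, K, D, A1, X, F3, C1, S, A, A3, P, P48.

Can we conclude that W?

Forward chaining from the given facts derives: Z, U, N, H, E, B1, E2, G3, J, B2, B, L, E3.
Rules concluding W: R1 needs C3; R2 needs D3; R17 needs D2 — none of these are established.

No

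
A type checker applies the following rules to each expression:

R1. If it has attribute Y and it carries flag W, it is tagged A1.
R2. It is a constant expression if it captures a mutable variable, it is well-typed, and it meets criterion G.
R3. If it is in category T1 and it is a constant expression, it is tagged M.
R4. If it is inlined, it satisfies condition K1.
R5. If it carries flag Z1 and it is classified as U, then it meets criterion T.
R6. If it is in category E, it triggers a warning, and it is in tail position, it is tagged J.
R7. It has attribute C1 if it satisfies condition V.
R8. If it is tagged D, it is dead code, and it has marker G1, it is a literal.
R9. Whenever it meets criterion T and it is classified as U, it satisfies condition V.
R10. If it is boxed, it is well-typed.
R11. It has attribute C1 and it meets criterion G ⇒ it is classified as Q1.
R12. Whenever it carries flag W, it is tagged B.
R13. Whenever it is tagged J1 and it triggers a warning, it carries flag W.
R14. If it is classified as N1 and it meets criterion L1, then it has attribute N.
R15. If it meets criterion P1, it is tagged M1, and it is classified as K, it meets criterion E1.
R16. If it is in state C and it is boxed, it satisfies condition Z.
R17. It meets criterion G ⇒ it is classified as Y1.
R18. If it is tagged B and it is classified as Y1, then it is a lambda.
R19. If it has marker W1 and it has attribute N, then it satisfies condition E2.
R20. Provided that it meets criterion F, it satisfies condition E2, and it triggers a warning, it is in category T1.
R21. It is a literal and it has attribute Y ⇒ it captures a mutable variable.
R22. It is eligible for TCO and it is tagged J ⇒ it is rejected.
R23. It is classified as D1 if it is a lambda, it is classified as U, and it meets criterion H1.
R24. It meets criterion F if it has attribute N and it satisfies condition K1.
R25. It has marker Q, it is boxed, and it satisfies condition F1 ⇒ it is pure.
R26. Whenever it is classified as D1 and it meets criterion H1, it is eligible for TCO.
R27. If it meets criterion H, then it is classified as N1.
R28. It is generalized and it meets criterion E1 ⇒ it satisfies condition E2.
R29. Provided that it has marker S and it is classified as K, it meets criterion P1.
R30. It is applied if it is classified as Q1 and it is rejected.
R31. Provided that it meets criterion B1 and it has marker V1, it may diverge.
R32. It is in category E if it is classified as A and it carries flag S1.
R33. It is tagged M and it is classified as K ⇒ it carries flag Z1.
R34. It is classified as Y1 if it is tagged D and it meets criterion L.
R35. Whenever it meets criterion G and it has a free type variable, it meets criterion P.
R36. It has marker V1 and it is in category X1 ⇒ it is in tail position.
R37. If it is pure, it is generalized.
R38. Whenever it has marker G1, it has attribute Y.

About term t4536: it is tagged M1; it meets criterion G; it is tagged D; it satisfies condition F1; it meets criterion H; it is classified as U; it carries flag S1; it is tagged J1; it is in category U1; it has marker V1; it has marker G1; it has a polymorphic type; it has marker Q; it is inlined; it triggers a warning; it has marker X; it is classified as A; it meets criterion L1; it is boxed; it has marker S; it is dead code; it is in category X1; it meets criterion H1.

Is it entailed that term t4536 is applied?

No

Forward chaining from the given facts derives: satisfies condition K1, is a literal, is well-typed, carries flag W, is classified as Y1, is pure, is classified as N1, is in category E, is in tail position, is generalized, has attribute Y, is tagged A1, is tagged J, is tagged B, has attribute N, is a lambda, captures a mutable variable, is classified as D1, meets criterion F, is eligible for TCO, is a constant expression, is rejected.
The only rule concluding "it is applied" is R30, which needs "it is classified as Q1"; that is never established.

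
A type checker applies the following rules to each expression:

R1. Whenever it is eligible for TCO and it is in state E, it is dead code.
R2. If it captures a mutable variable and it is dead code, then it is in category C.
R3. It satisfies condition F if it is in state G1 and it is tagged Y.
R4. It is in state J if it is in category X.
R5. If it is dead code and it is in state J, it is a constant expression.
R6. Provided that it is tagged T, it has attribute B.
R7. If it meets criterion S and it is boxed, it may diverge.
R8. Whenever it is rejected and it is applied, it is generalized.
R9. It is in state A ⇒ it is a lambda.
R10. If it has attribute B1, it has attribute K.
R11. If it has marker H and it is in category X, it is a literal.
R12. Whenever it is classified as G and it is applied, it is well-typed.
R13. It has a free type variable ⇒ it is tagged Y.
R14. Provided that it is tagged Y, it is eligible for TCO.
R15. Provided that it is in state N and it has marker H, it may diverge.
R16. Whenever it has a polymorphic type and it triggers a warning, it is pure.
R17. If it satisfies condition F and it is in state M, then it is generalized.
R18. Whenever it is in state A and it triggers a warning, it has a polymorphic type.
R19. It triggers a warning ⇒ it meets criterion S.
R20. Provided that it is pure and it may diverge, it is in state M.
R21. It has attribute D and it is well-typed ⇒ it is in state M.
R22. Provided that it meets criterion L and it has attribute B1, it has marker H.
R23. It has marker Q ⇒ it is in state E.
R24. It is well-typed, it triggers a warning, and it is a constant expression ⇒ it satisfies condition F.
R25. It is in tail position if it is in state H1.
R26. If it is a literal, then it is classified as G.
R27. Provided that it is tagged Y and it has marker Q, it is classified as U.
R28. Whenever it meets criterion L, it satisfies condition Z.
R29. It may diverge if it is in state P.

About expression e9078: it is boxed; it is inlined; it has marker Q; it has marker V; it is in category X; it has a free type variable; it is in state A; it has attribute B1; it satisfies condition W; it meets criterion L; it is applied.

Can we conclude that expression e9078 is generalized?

Forward chaining from the given facts derives: is in state J, is a lambda, has attribute K, is tagged Y, is eligible for TCO, has marker H, is in state E, is classified as U, satisfies condition Z, is dead code, is a constant expression, is a literal, is classified as G, is well-typed.
Rules concluding "it is generalized": R8 needs "it is rejected"; R17 needs "it satisfies condition F" — none of these are established.

No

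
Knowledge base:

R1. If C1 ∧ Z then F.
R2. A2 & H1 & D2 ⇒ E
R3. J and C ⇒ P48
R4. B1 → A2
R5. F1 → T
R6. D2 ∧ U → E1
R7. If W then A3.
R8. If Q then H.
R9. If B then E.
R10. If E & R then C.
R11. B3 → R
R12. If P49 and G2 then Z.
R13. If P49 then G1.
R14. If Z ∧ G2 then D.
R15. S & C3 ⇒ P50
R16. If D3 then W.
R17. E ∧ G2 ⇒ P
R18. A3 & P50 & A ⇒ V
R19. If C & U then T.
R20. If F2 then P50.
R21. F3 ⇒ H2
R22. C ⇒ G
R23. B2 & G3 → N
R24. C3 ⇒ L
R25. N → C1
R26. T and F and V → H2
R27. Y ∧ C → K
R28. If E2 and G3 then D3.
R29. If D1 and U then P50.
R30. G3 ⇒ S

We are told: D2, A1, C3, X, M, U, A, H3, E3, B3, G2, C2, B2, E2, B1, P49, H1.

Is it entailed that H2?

No

Forward chaining from the given facts derives: A2, E1, R, Z, G1, D, L, E, C, P, T, G.
Rules concluding H2: R21 needs F3; R26 needs F — none of these are established.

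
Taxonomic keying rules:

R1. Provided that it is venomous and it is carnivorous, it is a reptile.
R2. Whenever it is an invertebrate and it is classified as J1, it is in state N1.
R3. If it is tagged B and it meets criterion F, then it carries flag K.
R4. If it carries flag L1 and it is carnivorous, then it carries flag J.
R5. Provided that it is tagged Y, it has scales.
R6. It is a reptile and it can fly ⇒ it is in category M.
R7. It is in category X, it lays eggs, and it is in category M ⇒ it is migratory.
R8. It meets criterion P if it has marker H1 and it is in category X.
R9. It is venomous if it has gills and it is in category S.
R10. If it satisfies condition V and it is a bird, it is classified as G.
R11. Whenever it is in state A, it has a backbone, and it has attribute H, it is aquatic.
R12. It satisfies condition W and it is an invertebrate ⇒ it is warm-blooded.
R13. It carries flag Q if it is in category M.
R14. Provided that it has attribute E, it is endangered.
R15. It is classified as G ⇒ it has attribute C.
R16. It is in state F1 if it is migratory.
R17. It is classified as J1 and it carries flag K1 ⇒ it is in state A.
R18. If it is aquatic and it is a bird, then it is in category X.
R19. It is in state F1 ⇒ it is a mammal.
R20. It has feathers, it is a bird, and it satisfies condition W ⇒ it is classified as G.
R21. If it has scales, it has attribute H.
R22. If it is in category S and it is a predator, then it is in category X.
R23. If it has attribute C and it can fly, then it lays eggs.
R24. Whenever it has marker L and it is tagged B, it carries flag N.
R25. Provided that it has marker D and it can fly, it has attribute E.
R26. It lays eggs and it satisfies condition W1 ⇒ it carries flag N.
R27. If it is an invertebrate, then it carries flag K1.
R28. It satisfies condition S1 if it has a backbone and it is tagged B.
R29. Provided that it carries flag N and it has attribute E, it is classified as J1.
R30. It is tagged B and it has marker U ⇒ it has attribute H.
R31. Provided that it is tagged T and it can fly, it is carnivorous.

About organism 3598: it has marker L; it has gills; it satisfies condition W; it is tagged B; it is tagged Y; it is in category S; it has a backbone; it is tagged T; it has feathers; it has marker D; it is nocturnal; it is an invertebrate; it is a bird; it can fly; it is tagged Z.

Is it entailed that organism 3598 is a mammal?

By R5 (it is tagged Y): it has scales.
By R9 (it has gills, it is in category S): it is venomous.
By R20 (it has feathers, it is a bird, it satisfies condition W): it is classified as G.
By R21 (it has scales): it has attribute H.
By R24 (it has marker L, it is tagged B): it carries flag N.
By R25 (it has marker D, it can fly): it has attribute E.
By R27 (it is an invertebrate): it carries flag K1.
By R29 (it carries flag N, it has attribute E): it is classified as J1.
By R31 (it is tagged T, it can fly): it is carnivorous.
By R1 (it is venomous, it is carnivorous): it is a reptile.
By R6 (it is a reptile, it can fly): it is in category M.
By R15 (it is classified as G): it has attribute C.
By R17 (it is classified as J1, it carries flag K1): it is in state A.
By R23 (it has attribute C, it can fly): it lays eggs.
By R11 (it is in state A, it has a backbone, it has attribute H): it is aquatic.
By R18 (it is aquatic, it is a bird): it is in category X.
By R7 (it is in category X, it lays eggs, it is in category M): it is migratory.
By R16 (it is migratory): it is in state F1.
By R19 (it is in state F1): it is a mammal.

Yes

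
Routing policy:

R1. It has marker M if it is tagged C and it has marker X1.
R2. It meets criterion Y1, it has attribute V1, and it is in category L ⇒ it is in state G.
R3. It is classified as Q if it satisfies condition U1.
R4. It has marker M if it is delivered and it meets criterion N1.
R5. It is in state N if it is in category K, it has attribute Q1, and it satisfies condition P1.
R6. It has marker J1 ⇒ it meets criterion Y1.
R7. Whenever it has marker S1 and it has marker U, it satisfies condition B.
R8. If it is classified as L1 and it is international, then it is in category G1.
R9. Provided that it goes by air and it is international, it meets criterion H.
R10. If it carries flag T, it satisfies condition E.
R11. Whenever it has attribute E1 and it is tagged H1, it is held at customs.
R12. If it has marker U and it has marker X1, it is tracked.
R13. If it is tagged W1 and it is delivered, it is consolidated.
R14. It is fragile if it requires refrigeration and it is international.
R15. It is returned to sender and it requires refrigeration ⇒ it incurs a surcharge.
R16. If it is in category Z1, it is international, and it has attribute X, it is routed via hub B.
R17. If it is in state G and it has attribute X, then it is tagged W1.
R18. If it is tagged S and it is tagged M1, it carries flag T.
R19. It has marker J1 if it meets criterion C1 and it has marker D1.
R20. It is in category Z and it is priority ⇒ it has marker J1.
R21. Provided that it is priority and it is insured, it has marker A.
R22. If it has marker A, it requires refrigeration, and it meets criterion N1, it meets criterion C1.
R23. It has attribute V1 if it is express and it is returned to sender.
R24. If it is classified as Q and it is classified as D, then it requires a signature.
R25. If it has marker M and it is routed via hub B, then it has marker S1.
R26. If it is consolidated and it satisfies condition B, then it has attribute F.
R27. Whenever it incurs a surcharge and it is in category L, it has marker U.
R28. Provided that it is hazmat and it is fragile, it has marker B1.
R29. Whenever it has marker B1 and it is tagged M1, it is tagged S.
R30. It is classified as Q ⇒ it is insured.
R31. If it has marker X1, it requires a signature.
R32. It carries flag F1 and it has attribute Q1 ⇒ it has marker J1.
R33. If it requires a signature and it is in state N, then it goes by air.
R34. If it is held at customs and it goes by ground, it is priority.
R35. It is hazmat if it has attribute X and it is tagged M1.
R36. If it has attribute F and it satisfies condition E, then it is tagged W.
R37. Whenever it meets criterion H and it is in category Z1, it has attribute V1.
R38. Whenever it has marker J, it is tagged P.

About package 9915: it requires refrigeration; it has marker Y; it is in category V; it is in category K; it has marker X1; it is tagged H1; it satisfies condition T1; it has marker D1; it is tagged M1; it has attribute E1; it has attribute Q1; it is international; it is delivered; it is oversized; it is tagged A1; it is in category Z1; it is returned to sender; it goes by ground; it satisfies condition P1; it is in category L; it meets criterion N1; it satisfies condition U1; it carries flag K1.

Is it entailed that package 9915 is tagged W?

No

Forward chaining from the given facts derives: is classified as Q, has marker M, is in state N, is held at customs, is fragile, incurs a surcharge, has marker U, is insured, requires a signature, goes by air, is priority, meets criterion H, is tracked, has marker A, meets criterion C1, has attribute V1, has marker J1, meets criterion Y1, is in state G.
The only rule concluding "it is tagged W" is R36, which needs "it has attribute F"; that is never established.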